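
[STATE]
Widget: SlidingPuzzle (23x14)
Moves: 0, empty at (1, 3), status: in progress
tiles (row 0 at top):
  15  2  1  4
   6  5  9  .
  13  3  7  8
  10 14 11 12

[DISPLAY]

┌────┬────┬────┬────┐  
│ 15 │  2 │  1 │  4 │  
├────┼────┼────┼────┤  
│  6 │  5 │  9 │    │  
├────┼────┼────┼────┤  
│ 13 │  3 │  7 │  8 │  
├────┼────┼────┼────┤  
│ 10 │ 14 │ 11 │ 12 │  
└────┴────┴────┴────┘  
Moves: 0               
                       
                       
                       
                       


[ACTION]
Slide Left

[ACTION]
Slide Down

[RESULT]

┌────┬────┬────┬────┐  
│ 15 │  2 │  1 │    │  
├────┼────┼────┼────┤  
│  6 │  5 │  9 │  4 │  
├────┼────┼────┼────┤  
│ 13 │  3 │  7 │  8 │  
├────┼────┼────┼────┤  
│ 10 │ 14 │ 11 │ 12 │  
└────┴────┴────┴────┘  
Moves: 1               
                       
                       
                       
                       


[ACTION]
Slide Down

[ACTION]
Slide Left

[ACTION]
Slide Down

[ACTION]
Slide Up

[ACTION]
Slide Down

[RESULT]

┌────┬────┬────┬────┐  
│ 15 │  2 │  1 │    │  
├────┼────┼────┼────┤  
│  6 │  5 │  9 │  4 │  
├────┼────┼────┼────┤  
│ 13 │  3 │  7 │  8 │  
├────┼────┼────┼────┤  
│ 10 │ 14 │ 11 │ 12 │  
└────┴────┴────┴────┘  
Moves: 3               
                       
                       
                       
                       


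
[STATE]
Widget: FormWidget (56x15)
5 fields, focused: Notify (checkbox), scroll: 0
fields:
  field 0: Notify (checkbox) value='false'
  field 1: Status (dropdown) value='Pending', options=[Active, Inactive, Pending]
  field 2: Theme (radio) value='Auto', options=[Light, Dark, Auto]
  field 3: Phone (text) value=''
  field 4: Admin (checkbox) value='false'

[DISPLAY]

> Notify:     [ ]                                       
  Status:     [Pending                                ▼]
  Theme:      ( ) Light  ( ) Dark  (●) Auto             
  Phone:      [                                        ]
  Admin:      [ ]                                       
                                                        
                                                        
                                                        
                                                        
                                                        
                                                        
                                                        
                                                        
                                                        
                                                        


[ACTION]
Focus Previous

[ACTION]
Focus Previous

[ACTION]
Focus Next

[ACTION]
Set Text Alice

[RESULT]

  Notify:     [ ]                                       
  Status:     [Pending                                ▼]
  Theme:      ( ) Light  ( ) Dark  (●) Auto             
  Phone:      [                                        ]
> Admin:      [ ]                                       
                                                        
                                                        
                                                        
                                                        
                                                        
                                                        
                                                        
                                                        
                                                        
                                                        


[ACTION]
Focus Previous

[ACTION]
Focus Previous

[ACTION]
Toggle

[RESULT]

  Notify:     [ ]                                       
  Status:     [Pending                                ▼]
> Theme:      ( ) Light  ( ) Dark  (●) Auto             
  Phone:      [                                        ]
  Admin:      [ ]                                       
                                                        
                                                        
                                                        
                                                        
                                                        
                                                        
                                                        
                                                        
                                                        
                                                        


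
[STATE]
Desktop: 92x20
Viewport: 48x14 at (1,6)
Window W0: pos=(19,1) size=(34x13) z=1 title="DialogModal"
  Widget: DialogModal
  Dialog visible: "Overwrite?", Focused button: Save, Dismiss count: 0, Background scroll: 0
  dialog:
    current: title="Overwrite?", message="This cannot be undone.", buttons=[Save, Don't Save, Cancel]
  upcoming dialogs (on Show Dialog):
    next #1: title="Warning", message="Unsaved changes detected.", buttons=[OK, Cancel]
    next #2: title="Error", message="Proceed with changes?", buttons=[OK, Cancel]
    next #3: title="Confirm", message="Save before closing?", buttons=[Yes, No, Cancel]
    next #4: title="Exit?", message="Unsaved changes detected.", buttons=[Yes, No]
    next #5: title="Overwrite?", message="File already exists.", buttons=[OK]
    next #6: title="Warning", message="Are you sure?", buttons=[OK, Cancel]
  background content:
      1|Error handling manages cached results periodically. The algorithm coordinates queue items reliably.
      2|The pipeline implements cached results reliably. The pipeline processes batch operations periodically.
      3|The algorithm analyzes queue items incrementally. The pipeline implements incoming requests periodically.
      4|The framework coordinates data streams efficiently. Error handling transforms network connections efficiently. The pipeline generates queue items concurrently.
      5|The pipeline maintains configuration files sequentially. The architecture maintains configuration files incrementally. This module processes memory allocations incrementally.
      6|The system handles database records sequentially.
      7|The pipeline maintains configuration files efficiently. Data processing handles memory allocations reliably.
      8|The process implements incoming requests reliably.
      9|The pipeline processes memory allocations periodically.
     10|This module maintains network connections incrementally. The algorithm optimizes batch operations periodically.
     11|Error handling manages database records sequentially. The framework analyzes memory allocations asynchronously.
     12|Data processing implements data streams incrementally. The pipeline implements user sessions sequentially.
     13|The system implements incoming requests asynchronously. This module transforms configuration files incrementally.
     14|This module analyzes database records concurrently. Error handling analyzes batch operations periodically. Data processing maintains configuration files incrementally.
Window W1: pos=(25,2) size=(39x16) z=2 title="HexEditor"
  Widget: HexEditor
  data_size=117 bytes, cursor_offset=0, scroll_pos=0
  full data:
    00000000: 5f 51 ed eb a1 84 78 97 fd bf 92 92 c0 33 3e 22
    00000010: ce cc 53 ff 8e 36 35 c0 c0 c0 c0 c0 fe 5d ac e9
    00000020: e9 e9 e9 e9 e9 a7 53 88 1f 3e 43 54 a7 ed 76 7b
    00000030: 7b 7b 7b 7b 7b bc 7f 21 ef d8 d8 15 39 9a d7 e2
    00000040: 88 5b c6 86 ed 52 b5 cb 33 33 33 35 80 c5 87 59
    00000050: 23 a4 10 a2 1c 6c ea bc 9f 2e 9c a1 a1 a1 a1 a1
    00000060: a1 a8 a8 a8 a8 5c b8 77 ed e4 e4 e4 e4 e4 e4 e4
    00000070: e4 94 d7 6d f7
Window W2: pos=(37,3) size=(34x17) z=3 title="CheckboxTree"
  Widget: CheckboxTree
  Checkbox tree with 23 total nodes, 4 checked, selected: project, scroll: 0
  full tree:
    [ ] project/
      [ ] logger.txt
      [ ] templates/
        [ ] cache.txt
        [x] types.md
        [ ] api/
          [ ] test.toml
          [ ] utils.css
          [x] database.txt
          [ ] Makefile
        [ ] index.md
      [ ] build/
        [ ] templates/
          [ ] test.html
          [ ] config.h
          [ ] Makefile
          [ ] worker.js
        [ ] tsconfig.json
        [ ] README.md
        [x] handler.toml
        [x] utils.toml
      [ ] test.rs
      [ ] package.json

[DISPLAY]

                  ┃Th┌──┃00000010  c┃>[-] projec
                  ┃Th│  ┃00000020  e┃   [ ] logg
                  ┃Th│  ┃00000030  7┃   [-] temp
                  ┃Th│[S┃00000040  8┃     [ ] ca
                  ┃Th└──┃00000050  2┃     [x] ty
                  ┃The p┃00000060  a┃     [-] ap
                  ┃The p┃00000070  e┃       [ ] 
                  ┗━━━━━┃           ┃       [ ] 
                        ┃           ┃       [x] 
                        ┃           ┃       [ ] 
                        ┃           ┃     [ ] in
                        ┗━━━━━━━━━━━┃   [-] buil
                                    ┃     [ ] te
                                    ┗━━━━━━━━━━━


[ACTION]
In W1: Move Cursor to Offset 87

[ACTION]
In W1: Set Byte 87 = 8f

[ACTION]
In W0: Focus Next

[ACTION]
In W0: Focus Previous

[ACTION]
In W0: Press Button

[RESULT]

                  ┃The a┃00000010  c┃>[-] projec
                  ┃The f┃00000020  e┃   [ ] logg
                  ┃The p┃00000030  7┃   [-] temp
                  ┃The s┃00000040  8┃     [ ] ca
                  ┃The p┃00000050  2┃     [x] ty
                  ┃The p┃00000060  a┃     [-] ap
                  ┃The p┃00000070  e┃       [ ] 
                  ┗━━━━━┃           ┃       [ ] 
                        ┃           ┃       [x] 
                        ┃           ┃       [ ] 
                        ┃           ┃     [ ] in
                        ┗━━━━━━━━━━━┃   [-] buil
                                    ┃     [ ] te
                                    ┗━━━━━━━━━━━


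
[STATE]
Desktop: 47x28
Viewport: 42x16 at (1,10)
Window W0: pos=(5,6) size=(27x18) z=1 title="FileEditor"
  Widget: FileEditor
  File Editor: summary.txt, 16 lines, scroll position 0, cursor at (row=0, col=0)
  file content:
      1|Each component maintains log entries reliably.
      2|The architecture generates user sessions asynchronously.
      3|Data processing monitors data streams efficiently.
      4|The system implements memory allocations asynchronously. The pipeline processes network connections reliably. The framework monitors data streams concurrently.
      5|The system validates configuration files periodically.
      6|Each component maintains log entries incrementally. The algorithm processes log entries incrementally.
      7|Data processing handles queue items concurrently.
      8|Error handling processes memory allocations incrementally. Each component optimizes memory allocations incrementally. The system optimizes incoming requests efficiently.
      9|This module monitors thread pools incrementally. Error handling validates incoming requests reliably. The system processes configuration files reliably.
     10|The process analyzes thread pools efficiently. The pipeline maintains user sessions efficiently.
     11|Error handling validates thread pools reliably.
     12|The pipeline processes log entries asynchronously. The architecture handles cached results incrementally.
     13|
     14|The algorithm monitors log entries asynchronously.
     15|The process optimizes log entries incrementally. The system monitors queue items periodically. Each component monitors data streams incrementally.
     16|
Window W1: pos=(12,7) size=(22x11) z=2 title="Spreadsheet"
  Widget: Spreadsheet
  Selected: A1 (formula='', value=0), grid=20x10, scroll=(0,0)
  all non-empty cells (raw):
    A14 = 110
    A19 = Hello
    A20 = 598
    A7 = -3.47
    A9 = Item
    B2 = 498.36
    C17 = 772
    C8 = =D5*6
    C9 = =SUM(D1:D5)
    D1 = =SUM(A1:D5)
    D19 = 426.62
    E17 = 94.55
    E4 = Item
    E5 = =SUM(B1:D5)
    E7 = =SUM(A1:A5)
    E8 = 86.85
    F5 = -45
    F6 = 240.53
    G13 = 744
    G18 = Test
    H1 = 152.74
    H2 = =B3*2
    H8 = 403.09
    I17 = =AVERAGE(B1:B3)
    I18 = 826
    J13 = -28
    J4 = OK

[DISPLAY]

    ┃The ar┃A1:                 ┃         
    ┃Data p┃       A       B    ┃         
    ┃The sy┃--------------------┃         
    ┃The sy┃  1      [0]       0┃         
    ┃Each c┃  2        0  498.36┃         
    ┃Data p┃  3        0       0┃         
    ┃Error ┃  4        0       0┃         
    ┃This m┗━━━━━━━━━━━━━━━━━━━━┛         
    ┃The process analyzes thr░┃           
    ┃Error handling validates░┃           
    ┃The pipeline processes l░┃           
    ┃                        ░┃           
    ┃The algorithm monitors l▼┃           
    ┗━━━━━━━━━━━━━━━━━━━━━━━━━┛           
                                          
                                          


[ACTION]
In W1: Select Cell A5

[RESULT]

    ┃The ar┃A5:                 ┃         
    ┃Data p┃       A       B    ┃         
    ┃The sy┃--------------------┃         
    ┃The sy┃  1        0       0┃         
    ┃Each c┃  2        0  498.36┃         
    ┃Data p┃  3        0       0┃         
    ┃Error ┃  4        0       0┃         
    ┃This m┗━━━━━━━━━━━━━━━━━━━━┛         
    ┃The process analyzes thr░┃           
    ┃Error handling validates░┃           
    ┃The pipeline processes l░┃           
    ┃                        ░┃           
    ┃The algorithm monitors l▼┃           
    ┗━━━━━━━━━━━━━━━━━━━━━━━━━┛           
                                          
                                          


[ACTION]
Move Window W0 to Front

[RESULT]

    ┃The architecture generat█┃ ┃         
    ┃Data processing monitors░┃ ┃         
    ┃The system implements me░┃-┃         
    ┃The system validates con░┃0┃         
    ┃Each component maintains░┃6┃         
    ┃Data processing handles ░┃0┃         
    ┃Error handling processes░┃0┃         
    ┃This module monitors thr░┃━┛         
    ┃The process analyzes thr░┃           
    ┃Error handling validates░┃           
    ┃The pipeline processes l░┃           
    ┃                        ░┃           
    ┃The algorithm monitors l▼┃           
    ┗━━━━━━━━━━━━━━━━━━━━━━━━━┛           
                                          
                                          


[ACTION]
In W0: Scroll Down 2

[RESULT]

    ┃The system implements me░┃ ┃         
    ┃The system validates con░┃ ┃         
    ┃Each component maintains░┃-┃         
    ┃Data processing handles ░┃0┃         
    ┃Error handling processes░┃6┃         
    ┃This module monitors thr░┃0┃         
    ┃The process analyzes thr░┃0┃         
    ┃Error handling validates░┃━┛         
    ┃The pipeline processes l░┃           
    ┃                        ░┃           
    ┃The algorithm monitors l░┃           
    ┃The process optimizes lo█┃           
    ┃                        ▼┃           
    ┗━━━━━━━━━━━━━━━━━━━━━━━━━┛           
                                          
                                          


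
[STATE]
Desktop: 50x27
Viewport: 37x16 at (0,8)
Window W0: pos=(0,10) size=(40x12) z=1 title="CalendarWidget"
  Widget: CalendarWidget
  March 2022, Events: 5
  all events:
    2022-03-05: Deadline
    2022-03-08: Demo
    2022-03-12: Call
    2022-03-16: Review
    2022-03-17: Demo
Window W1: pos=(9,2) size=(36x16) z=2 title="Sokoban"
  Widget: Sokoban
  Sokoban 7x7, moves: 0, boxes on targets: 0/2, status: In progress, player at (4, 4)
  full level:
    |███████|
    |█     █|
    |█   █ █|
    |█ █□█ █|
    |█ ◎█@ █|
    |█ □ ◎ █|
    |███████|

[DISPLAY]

         ┃█ █□█ █                    
         ┃█ ◎█@ █                    
┏━━━━━━━━┃█ □ ◎ █                    
┃ Calenda┃███████                    
┠────────┃Moves: 0  0/2              
┃        ┃                           
┃Mo Tu We┃                           
┃    1  2┃                           
┃ 7  8*  ┃                           
┃14 15 16┗━━━━━━━━━━━━━━━━━━━━━━━━━━━
┃21 22 23 24 25 26 27                
┃28 29 30 31                         
┃                                    
┗━━━━━━━━━━━━━━━━━━━━━━━━━━━━━━━━━━━━
                                     
                                     


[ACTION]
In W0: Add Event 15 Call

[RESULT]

         ┃█ █□█ █                    
         ┃█ ◎█@ █                    
┏━━━━━━━━┃█ □ ◎ █                    
┃ Calenda┃███████                    
┠────────┃Moves: 0  0/2              
┃        ┃                           
┃Mo Tu We┃                           
┃    1  2┃                           
┃ 7  8*  ┃                           
┃14 15* 1┗━━━━━━━━━━━━━━━━━━━━━━━━━━━
┃21 22 23 24 25 26 27                
┃28 29 30 31                         
┃                                    
┗━━━━━━━━━━━━━━━━━━━━━━━━━━━━━━━━━━━━
                                     
                                     


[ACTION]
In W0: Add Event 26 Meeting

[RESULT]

         ┃█ █□█ █                    
         ┃█ ◎█@ █                    
┏━━━━━━━━┃█ □ ◎ █                    
┃ Calenda┃███████                    
┠────────┃Moves: 0  0/2              
┃        ┃                           
┃Mo Tu We┃                           
┃    1  2┃                           
┃ 7  8*  ┃                           
┃14 15* 1┗━━━━━━━━━━━━━━━━━━━━━━━━━━━
┃21 22 23 24 25 26* 27               
┃28 29 30 31                         
┃                                    
┗━━━━━━━━━━━━━━━━━━━━━━━━━━━━━━━━━━━━
                                     
                                     


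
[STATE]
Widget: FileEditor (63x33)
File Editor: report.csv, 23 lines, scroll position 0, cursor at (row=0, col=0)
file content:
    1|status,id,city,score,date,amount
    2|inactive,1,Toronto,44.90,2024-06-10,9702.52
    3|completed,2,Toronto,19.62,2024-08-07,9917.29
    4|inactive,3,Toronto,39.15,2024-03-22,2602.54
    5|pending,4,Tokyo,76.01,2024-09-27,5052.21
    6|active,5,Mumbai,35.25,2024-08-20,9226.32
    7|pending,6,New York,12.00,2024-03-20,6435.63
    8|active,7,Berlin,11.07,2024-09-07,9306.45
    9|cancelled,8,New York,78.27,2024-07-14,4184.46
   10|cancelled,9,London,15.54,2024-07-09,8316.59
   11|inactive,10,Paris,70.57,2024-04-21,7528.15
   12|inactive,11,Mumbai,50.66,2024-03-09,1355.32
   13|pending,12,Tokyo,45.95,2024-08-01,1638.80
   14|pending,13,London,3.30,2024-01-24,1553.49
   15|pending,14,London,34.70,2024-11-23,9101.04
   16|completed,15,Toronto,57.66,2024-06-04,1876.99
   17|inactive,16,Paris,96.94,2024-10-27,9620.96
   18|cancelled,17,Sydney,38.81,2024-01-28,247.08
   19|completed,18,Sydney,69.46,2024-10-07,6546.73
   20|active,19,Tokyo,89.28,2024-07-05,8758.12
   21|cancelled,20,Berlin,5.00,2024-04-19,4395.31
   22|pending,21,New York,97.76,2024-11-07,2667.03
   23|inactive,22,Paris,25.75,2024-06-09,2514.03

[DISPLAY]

█tatus,id,city,score,date,amount                              ▲
inactive,1,Toronto,44.90,2024-06-10,9702.52                   █
completed,2,Toronto,19.62,2024-08-07,9917.29                  ░
inactive,3,Toronto,39.15,2024-03-22,2602.54                   ░
pending,4,Tokyo,76.01,2024-09-27,5052.21                      ░
active,5,Mumbai,35.25,2024-08-20,9226.32                      ░
pending,6,New York,12.00,2024-03-20,6435.63                   ░
active,7,Berlin,11.07,2024-09-07,9306.45                      ░
cancelled,8,New York,78.27,2024-07-14,4184.46                 ░
cancelled,9,London,15.54,2024-07-09,8316.59                   ░
inactive,10,Paris,70.57,2024-04-21,7528.15                    ░
inactive,11,Mumbai,50.66,2024-03-09,1355.32                   ░
pending,12,Tokyo,45.95,2024-08-01,1638.80                     ░
pending,13,London,3.30,2024-01-24,1553.49                     ░
pending,14,London,34.70,2024-11-23,9101.04                    ░
completed,15,Toronto,57.66,2024-06-04,1876.99                 ░
inactive,16,Paris,96.94,2024-10-27,9620.96                    ░
cancelled,17,Sydney,38.81,2024-01-28,247.08                   ░
completed,18,Sydney,69.46,2024-10-07,6546.73                  ░
active,19,Tokyo,89.28,2024-07-05,8758.12                      ░
cancelled,20,Berlin,5.00,2024-04-19,4395.31                   ░
pending,21,New York,97.76,2024-11-07,2667.03                  ░
inactive,22,Paris,25.75,2024-06-09,2514.03                    ░
                                                              ░
                                                              ░
                                                              ░
                                                              ░
                                                              ░
                                                              ░
                                                              ░
                                                              ░
                                                              ░
                                                              ▼


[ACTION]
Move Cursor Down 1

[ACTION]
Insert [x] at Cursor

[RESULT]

status,id,city,score,date,amount                              ▲
x█nactive,1,Toronto,44.90,2024-06-10,9702.52                  █
completed,2,Toronto,19.62,2024-08-07,9917.29                  ░
inactive,3,Toronto,39.15,2024-03-22,2602.54                   ░
pending,4,Tokyo,76.01,2024-09-27,5052.21                      ░
active,5,Mumbai,35.25,2024-08-20,9226.32                      ░
pending,6,New York,12.00,2024-03-20,6435.63                   ░
active,7,Berlin,11.07,2024-09-07,9306.45                      ░
cancelled,8,New York,78.27,2024-07-14,4184.46                 ░
cancelled,9,London,15.54,2024-07-09,8316.59                   ░
inactive,10,Paris,70.57,2024-04-21,7528.15                    ░
inactive,11,Mumbai,50.66,2024-03-09,1355.32                   ░
pending,12,Tokyo,45.95,2024-08-01,1638.80                     ░
pending,13,London,3.30,2024-01-24,1553.49                     ░
pending,14,London,34.70,2024-11-23,9101.04                    ░
completed,15,Toronto,57.66,2024-06-04,1876.99                 ░
inactive,16,Paris,96.94,2024-10-27,9620.96                    ░
cancelled,17,Sydney,38.81,2024-01-28,247.08                   ░
completed,18,Sydney,69.46,2024-10-07,6546.73                  ░
active,19,Tokyo,89.28,2024-07-05,8758.12                      ░
cancelled,20,Berlin,5.00,2024-04-19,4395.31                   ░
pending,21,New York,97.76,2024-11-07,2667.03                  ░
inactive,22,Paris,25.75,2024-06-09,2514.03                    ░
                                                              ░
                                                              ░
                                                              ░
                                                              ░
                                                              ░
                                                              ░
                                                              ░
                                                              ░
                                                              ░
                                                              ▼


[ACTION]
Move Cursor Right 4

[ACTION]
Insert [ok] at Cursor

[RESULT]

status,id,city,score,date,amount                              ▲
xinacok█ive,1,Toronto,44.90,2024-06-10,9702.52                █
completed,2,Toronto,19.62,2024-08-07,9917.29                  ░
inactive,3,Toronto,39.15,2024-03-22,2602.54                   ░
pending,4,Tokyo,76.01,2024-09-27,5052.21                      ░
active,5,Mumbai,35.25,2024-08-20,9226.32                      ░
pending,6,New York,12.00,2024-03-20,6435.63                   ░
active,7,Berlin,11.07,2024-09-07,9306.45                      ░
cancelled,8,New York,78.27,2024-07-14,4184.46                 ░
cancelled,9,London,15.54,2024-07-09,8316.59                   ░
inactive,10,Paris,70.57,2024-04-21,7528.15                    ░
inactive,11,Mumbai,50.66,2024-03-09,1355.32                   ░
pending,12,Tokyo,45.95,2024-08-01,1638.80                     ░
pending,13,London,3.30,2024-01-24,1553.49                     ░
pending,14,London,34.70,2024-11-23,9101.04                    ░
completed,15,Toronto,57.66,2024-06-04,1876.99                 ░
inactive,16,Paris,96.94,2024-10-27,9620.96                    ░
cancelled,17,Sydney,38.81,2024-01-28,247.08                   ░
completed,18,Sydney,69.46,2024-10-07,6546.73                  ░
active,19,Tokyo,89.28,2024-07-05,8758.12                      ░
cancelled,20,Berlin,5.00,2024-04-19,4395.31                   ░
pending,21,New York,97.76,2024-11-07,2667.03                  ░
inactive,22,Paris,25.75,2024-06-09,2514.03                    ░
                                                              ░
                                                              ░
                                                              ░
                                                              ░
                                                              ░
                                                              ░
                                                              ░
                                                              ░
                                                              ░
                                                              ▼


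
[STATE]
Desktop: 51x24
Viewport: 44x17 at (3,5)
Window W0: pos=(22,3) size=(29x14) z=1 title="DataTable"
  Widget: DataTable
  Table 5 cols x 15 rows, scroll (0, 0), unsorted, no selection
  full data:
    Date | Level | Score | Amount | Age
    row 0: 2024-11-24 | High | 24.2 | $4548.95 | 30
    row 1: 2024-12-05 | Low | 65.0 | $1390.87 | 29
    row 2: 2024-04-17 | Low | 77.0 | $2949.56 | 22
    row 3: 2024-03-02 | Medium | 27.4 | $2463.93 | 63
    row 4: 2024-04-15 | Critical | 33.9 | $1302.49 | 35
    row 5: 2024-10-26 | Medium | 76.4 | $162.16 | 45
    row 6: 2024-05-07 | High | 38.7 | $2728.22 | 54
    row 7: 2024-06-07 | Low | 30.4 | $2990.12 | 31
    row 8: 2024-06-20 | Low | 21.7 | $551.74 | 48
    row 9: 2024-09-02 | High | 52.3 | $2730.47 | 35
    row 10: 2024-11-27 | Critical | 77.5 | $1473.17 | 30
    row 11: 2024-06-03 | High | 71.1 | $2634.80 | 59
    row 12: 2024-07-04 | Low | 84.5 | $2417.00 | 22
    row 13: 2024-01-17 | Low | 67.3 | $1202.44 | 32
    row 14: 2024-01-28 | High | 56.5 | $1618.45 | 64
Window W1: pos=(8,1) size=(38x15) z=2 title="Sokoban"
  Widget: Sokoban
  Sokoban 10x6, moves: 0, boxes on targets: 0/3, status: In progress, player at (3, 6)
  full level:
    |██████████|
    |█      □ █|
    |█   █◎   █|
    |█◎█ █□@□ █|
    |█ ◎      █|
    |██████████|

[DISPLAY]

     ┃█      □ █                          ┃─
     ┃█   █◎   █                          ┃r
     ┃█◎█ █□@□ █                          ┃─
     ┃█ ◎      █                          ┃2
     ┃██████████                          ┃0
     ┃Moves: 0  0/3                       ┃0
     ┃                                    ┃4
     ┃                                    ┃9
     ┃                                    ┃4
     ┃                                    ┃7
     ┗━━━━━━━━━━━━━━━━━━━━━━━━━━━━━━━━━━━━┛4
                   ┗━━━━━━━━━━━━━━━━━━━━━━━━
                                            
                                            
                                            
                                            
                                            


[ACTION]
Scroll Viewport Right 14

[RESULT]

 ┃█      □ █                          ┃────┨
 ┃█   █◎   █                          ┃re│A┃
 ┃█◎█ █□@□ █                          ┃──┼─┃
 ┃█ ◎      █                          ┃2 │$┃
 ┃██████████                          ┃0 │$┃
 ┃Moves: 0  0/3                       ┃0 │$┃
 ┃                                    ┃4 │$┃
 ┃                                    ┃9 │$┃
 ┃                                    ┃4 │$┃
 ┃                                    ┃7 │$┃
 ┗━━━━━━━━━━━━━━━━━━━━━━━━━━━━━━━━━━━━┛4 │$┃
               ┗━━━━━━━━━━━━━━━━━━━━━━━━━━━┛
                                            
                                            
                                            
                                            
                                            


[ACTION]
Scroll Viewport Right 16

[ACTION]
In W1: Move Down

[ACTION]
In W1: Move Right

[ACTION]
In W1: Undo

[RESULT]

 ┃█      □ █                          ┃────┨
 ┃█   █◎   █                          ┃re│A┃
 ┃█◎█ █□ □ █                          ┃──┼─┃
 ┃█ ◎   @  █                          ┃2 │$┃
 ┃██████████                          ┃0 │$┃
 ┃Moves: 1  0/3                       ┃0 │$┃
 ┃                                    ┃4 │$┃
 ┃                                    ┃9 │$┃
 ┃                                    ┃4 │$┃
 ┃                                    ┃7 │$┃
 ┗━━━━━━━━━━━━━━━━━━━━━━━━━━━━━━━━━━━━┛4 │$┃
               ┗━━━━━━━━━━━━━━━━━━━━━━━━━━━┛
                                            
                                            
                                            
                                            
                                            


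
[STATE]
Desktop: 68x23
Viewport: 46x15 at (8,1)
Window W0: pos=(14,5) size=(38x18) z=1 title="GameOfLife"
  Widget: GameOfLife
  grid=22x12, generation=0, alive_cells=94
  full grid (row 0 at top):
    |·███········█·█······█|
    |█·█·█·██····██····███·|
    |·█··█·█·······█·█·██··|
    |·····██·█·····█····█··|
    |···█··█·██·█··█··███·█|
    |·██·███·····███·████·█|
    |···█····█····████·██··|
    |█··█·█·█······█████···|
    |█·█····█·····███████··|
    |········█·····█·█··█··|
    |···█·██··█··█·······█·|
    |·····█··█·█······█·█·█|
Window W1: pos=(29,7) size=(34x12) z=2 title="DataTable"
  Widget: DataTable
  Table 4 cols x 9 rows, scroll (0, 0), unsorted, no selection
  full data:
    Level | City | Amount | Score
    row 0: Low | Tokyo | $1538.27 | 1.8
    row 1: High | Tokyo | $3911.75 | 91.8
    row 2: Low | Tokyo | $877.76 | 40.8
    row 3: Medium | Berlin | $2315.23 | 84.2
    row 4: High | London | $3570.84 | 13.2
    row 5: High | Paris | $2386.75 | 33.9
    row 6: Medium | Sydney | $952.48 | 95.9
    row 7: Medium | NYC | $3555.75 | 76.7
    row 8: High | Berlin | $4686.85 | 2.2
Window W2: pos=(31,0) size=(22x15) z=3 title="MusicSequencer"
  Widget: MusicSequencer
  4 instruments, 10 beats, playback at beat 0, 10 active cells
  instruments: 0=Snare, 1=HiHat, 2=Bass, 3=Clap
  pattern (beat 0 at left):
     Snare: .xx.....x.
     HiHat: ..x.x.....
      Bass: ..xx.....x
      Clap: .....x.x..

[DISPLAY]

                       ┃ MusicSequencer     ┃ 
                       ┠────────────────────┨ 
                       ┃      ▼123456789    ┃ 
                       ┃ Snare·██·····█·    ┃ 
      ┏━━━━━━━━━━━━━━━━┃ HiHat··█·█·····    ┃ 
      ┃ GameOfLife     ┃  Bass··██·····█    ┃ 
      ┠──────────────┏━┃  Clap·····█·█··    ┃━
      ┃Gen: 0        ┃ ┃                    ┃ 
      ┃·███········█·┠─┃                    ┃─
      ┃█·█·█·██····██┃L┃                    ┃S
      ┃·█··█·█·······┃─┃                    ┃─
      ┃·····██·█·····┃L┃                    ┃1
      ┃···█··█·██·█··┃H┃                    ┃9
      ┃·██·███·····██┃L┗━━━━━━━━━━━━━━━━━━━━┛4
      ┃···█····█····█┃Medium│Berlin│$2315.23│8


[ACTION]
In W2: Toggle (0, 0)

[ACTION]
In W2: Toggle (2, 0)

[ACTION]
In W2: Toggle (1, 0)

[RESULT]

                       ┃ MusicSequencer     ┃ 
                       ┠────────────────────┨ 
                       ┃      ▼123456789    ┃ 
                       ┃ Snare███·····█·    ┃ 
      ┏━━━━━━━━━━━━━━━━┃ HiHat█·█·█·····    ┃ 
      ┃ GameOfLife     ┃  Bass█·██·····█    ┃ 
      ┠──────────────┏━┃  Clap·····█·█··    ┃━
      ┃Gen: 0        ┃ ┃                    ┃ 
      ┃·███········█·┠─┃                    ┃─
      ┃█·█·█·██····██┃L┃                    ┃S
      ┃·█··█·█·······┃─┃                    ┃─
      ┃·····██·█·····┃L┃                    ┃1
      ┃···█··█·██·█··┃H┃                    ┃9
      ┃·██·███·····██┃L┗━━━━━━━━━━━━━━━━━━━━┛4
      ┃···█····█····█┃Medium│Berlin│$2315.23│8


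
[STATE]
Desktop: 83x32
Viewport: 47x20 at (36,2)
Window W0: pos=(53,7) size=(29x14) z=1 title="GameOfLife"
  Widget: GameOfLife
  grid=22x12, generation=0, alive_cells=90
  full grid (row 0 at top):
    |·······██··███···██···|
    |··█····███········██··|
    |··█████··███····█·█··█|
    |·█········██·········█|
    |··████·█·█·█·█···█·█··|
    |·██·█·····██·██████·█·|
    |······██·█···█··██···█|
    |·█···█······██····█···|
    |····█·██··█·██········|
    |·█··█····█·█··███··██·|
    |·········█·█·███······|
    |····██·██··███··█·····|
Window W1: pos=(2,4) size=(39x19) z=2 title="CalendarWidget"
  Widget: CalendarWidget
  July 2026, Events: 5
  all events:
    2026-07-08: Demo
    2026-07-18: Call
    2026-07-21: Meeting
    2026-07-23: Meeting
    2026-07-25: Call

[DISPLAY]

                                               
                                               
━━━━┓                                          
    ┃                                          
────┨                                          
    ┃            ┏━━━━━━━━━━━━━━━━━━━━━━━━━━━┓ 
    ┃            ┃ GameOfLife                ┃ 
    ┃            ┠───────────────────────────┨ 
    ┃            ┃Gen: 0                     ┃ 
    ┃            ┃··█····███········██··     ┃ 
    ┃            ┃··█████··███····█·█··█     ┃ 
    ┃            ┃·█········██·········█     ┃ 
    ┃            ┃··████·█·█·█·█···█·█··     ┃ 
    ┃            ┃·██·█·····██·██████·█·     ┃ 
    ┃            ┃······██·█···█··██···█     ┃ 
    ┃            ┃·█···█······██····█···     ┃ 
    ┃            ┃····█·██··█·██········     ┃ 
    ┃            ┃·█··█····█·█··███··██·     ┃ 
    ┃            ┗━━━━━━━━━━━━━━━━━━━━━━━━━━━┛ 
    ┃                                          


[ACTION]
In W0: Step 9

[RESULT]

                                               
                                               
━━━━┓                                          
    ┃                                          
────┨                                          
    ┃            ┏━━━━━━━━━━━━━━━━━━━━━━━━━━━┓ 
    ┃            ┃ GameOfLife                ┃ 
    ┃            ┠───────────────────────────┨ 
    ┃            ┃Gen: 9                     ┃ 
    ┃            ┃··█··██··██···········     ┃ 
    ┃            ┃█···█·██·██···········     ┃ 
    ┃            ┃··█····█·█············     ┃ 
    ┃            ┃·········█············     ┃ 
    ┃            ┃·········█··█····█··██     ┃ 
    ┃            ┃·██··█···█·█·█··█····█     ┃ 
    ┃            ┃·········██···███████·     ┃ 
    ┃            ┃······█·█··█··██··██··     ┃ 
    ┃            ┃·····█·····██·█·······     ┃ 
    ┃            ┗━━━━━━━━━━━━━━━━━━━━━━━━━━━┛ 
    ┃                                          


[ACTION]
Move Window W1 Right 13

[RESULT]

                                               
                                               
━━━━━━━━━━━━━━━━━┓                             
                 ┃                             
─────────────────┨                             
026              ┃━━━━━━━━━━━━━━━━━━━━━━━━━━━┓ 
                 ┃ GameOfLife                ┃ 
                 ┃───────────────────────────┨ 
2                ┃Gen: 9                     ┃ 
9                ┃··█··██··██···········     ┃ 
 26              ┃█···█·██·██···········     ┃ 
                 ┃··█····█·█············     ┃ 
                 ┃·········█············     ┃ 
                 ┃·········█··█····█··██     ┃ 
                 ┃·██··█···█·█·█··█····█     ┃ 
                 ┃·········██···███████·     ┃ 
                 ┃······█·█··█··██··██··     ┃ 
                 ┃·····█·····██·█·······     ┃ 
                 ┃━━━━━━━━━━━━━━━━━━━━━━━━━━━┛ 
                 ┃                             


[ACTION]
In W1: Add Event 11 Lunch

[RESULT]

                                               
                                               
━━━━━━━━━━━━━━━━━┓                             
                 ┃                             
─────────────────┨                             
026              ┃━━━━━━━━━━━━━━━━━━━━━━━━━━━┓ 
                 ┃ GameOfLife                ┃ 
                 ┃───────────────────────────┨ 
12               ┃Gen: 9                     ┃ 
9                ┃··█··██··██···········     ┃ 
 26              ┃█···█·██·██···········     ┃ 
                 ┃··█····█·█············     ┃ 
                 ┃·········█············     ┃ 
                 ┃·········█··█····█··██     ┃ 
                 ┃·██··█···█·█·█··█····█     ┃ 
                 ┃·········██···███████·     ┃ 
                 ┃······█·█··█··██··██··     ┃ 
                 ┃·····█·····██·█·······     ┃ 
                 ┃━━━━━━━━━━━━━━━━━━━━━━━━━━━┛ 
                 ┃                             


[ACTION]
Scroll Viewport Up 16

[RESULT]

                                               
                                               
                                               
                                               
━━━━━━━━━━━━━━━━━┓                             
                 ┃                             
─────────────────┨                             
026              ┃━━━━━━━━━━━━━━━━━━━━━━━━━━━┓ 
                 ┃ GameOfLife                ┃ 
                 ┃───────────────────────────┨ 
12               ┃Gen: 9                     ┃ 
9                ┃··█··██··██···········     ┃ 
 26              ┃█···█·██·██···········     ┃ 
                 ┃··█····█·█············     ┃ 
                 ┃·········█············     ┃ 
                 ┃·········█··█····█··██     ┃ 
                 ┃·██··█···█·█·█··█····█     ┃ 
                 ┃·········██···███████·     ┃ 
                 ┃······█·█··█··██··██··     ┃ 
                 ┃·····█·····██·█·······     ┃ 
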